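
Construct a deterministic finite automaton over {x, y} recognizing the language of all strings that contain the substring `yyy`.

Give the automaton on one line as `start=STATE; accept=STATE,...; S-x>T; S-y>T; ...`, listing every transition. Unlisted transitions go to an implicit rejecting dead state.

Track how much of `yyy` has been matched so far: state A is no progress, D is the absorbing accept state reached once `yyy` has occurred. Intermediate states record partial matches; on a mismatch, fall back to the longest reusable overlap.
A 4-state machine:
       x  y 
>  A   A  B 
   B   A  C 
   C   A  D 
 * D   D  D 
(> = start, * = accepting)

start=A; accept=D; A-x>A; A-y>B; B-x>A; B-y>C; C-x>A; C-y>D; D-x>D; D-y>D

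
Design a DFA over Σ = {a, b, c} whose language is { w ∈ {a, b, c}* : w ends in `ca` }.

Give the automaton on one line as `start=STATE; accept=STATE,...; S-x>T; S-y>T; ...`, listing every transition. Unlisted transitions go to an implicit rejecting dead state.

start=q0; accept=q2; q0-a>q0; q0-b>q0; q0-c>q1; q1-a>q2; q1-b>q0; q1-c>q1; q2-a>q0; q2-b>q0; q2-c>q1

Let each state record the length of the longest suffix of the input read so far that is also a prefix of `ca`. q1 means the last symbol is `c`; q2 means the last 2 symbols are `ca`. Accept only at q2, where the string currently ends in `ca`.
        a   b   c  
>  q0   q0  q0  q1 
   q1   q2  q0  q1 
 * q2   q0  q0  q1 
(> = start, * = accepting)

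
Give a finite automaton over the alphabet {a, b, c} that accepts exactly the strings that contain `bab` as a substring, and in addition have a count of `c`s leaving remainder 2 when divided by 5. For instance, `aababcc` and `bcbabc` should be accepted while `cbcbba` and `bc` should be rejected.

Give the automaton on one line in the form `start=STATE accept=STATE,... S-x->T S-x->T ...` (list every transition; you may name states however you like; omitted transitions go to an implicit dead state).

start=q0 accept=q14 q0-a->q0 q0-b->q1 q0-c->q2 q1-a->q3 q1-b->q1 q1-c->q2 q2-a->q2 q2-b->q4 q2-c->q5 q3-a->q0 q3-b->q6 q3-c->q2 q4-a->q7 q4-b->q4 q4-c->q5 q5-a->q5 q5-b->q8 q5-c->q9 q6-a->q6 q6-b->q6 q6-c->q10 q7-a->q2 q7-b->q10 q7-c->q5 q8-a->q11 q8-b->q8 q8-c->q9 q9-a->q9 q9-b->q12 q9-c->q13 q10-a->q10 q10-b->q10 q10-c->q14 q11-a->q5 q11-b->q14 q11-c->q9 q12-a->q15 q12-b->q12 q12-c->q13 q13-a->q13 q13-b->q16 q13-c->q0 q14-a->q14 q14-b->q14 q14-c->q17 q15-a->q9 q15-b->q17 q15-c->q13 q16-a->q18 q16-b->q16 q16-c->q0 q17-a->q17 q17-b->q17 q17-c->q19 q18-a->q13 q18-b->q19 q18-c->q0 q19-a->q19 q19-b->q19 q19-c->q6

Build one automaton per condition and run them in lockstep. One (4 states) tracks whether and how much of `bab` has been seen; the other (5 states) tracks the count of `c`s modulo 5. Each combined state is a pair, one component from each; accept when both components accept.
A 20-state machine:
          a    b    c  
>  q0     q0   q1   q2 
   q1     q3   q1   q2 
   q2     q2   q4   q5 
   q3     q0   q6   q2 
   q4     q7   q4   q5 
   q5     q5   q8   q9 
   q6     q6   q6  q10 
   q7     q2  q10   q5 
   q8    q11   q8   q9 
   q9     q9  q12  q13 
   q10   q10  q10  q14 
   q11    q5  q14   q9 
   q12   q15  q12  q13 
   q13   q13  q16   q0 
 * q14   q14  q14  q17 
   q15    q9  q17  q13 
   q16   q18  q16   q0 
   q17   q17  q17  q19 
   q18   q13  q19   q0 
   q19   q19  q19   q6 
(> = start, * = accepting)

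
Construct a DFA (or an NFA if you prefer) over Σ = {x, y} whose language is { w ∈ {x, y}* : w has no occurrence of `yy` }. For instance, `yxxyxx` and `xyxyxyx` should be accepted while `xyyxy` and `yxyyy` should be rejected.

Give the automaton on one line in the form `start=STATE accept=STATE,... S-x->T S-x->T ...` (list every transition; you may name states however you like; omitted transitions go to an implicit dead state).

This is the complement of 'contains `yy`'. Use the same substring-matching states — A through C holding how much of `yy` has just been matched — but flip the accepting set: everything except the trap C accepts.
A 3-state machine:
       x  y 
>* A   A  B 
 * B   A  C 
   C   C  C 
(> = start, * = accepting)

start=A accept=A,B A-x->A A-y->B B-x->A B-y->C C-x->C C-y->C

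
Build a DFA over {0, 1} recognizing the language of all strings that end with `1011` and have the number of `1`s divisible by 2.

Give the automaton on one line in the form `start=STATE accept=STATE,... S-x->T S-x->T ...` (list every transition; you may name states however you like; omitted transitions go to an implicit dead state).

start=q0 accept=q9 q0-0->q0 q0-1->q1 q1-0->q2 q1-1->q3 q2-0->q4 q2-1->q5 q3-0->q6 q3-1->q1 q4-0->q4 q4-1->q3 q5-0->q6 q5-1->q7 q6-0->q0 q6-1->q8 q7-0->q2 q7-1->q3 q8-0->q2 q8-1->q9 q9-0->q6 q9-1->q1

Handle the two conditions separately and then intersect. One (5 states) tracks how much of the suffix `1011` has currently been matched; the other (2 states) tracks the count of `1`s modulo 2. Each combined state is a pair, one component from each; accept when both components accept.
A 10-state machine:
        0   1  
>  q0   q0  q1 
   q1   q2  q3 
   q2   q4  q5 
   q3   q6  q1 
   q4   q4  q3 
   q5   q6  q7 
   q6   q0  q8 
   q7   q2  q3 
   q8   q2  q9 
 * q9   q6  q1 
(> = start, * = accepting)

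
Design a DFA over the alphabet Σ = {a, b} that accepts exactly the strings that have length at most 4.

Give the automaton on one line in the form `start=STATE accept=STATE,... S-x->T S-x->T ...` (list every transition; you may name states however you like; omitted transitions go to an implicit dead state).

We only need to distinguish lengths 0, 1, …, 4, and '>4'. Chain S0 → S1 → S2 → S3 → S4 → S5 on every symbol, with S5 looping. Accepting states: {S0, S1, S2, S3, S4}.
6 states suffice.
        a   b  
>* S0   S1  S1 
 * S1   S2  S2 
 * S2   S3  S3 
 * S3   S4  S4 
 * S4   S5  S5 
   S5   S5  S5 
(> = start, * = accepting)

start=S0 accept=S0,S1,S2,S3,S4 S0-a->S1 S0-b->S1 S1-a->S2 S1-b->S2 S2-a->S3 S2-b->S3 S3-a->S4 S3-b->S4 S4-a->S5 S4-b->S5 S5-a->S5 S5-b->S5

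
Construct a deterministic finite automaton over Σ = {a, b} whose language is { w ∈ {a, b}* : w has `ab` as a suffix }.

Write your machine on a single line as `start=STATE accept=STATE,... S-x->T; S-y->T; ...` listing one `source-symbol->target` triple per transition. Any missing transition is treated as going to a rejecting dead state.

start=s0; accept=s2; s0-a->s1; s0-b->s0; s1-a->s1; s1-b->s2; s2-a->s1; s2-b->s0

Let each state record the length of the longest suffix of the input read so far that is also a prefix of `ab`. s1 means the last symbol is `a`; s2 means the last 2 symbols are `ab`. Accept only at s2, where the string currently ends in `ab`.
        a   b  
>  s0   s1  s0 
   s1   s1  s2 
 * s2   s1  s0 
(> = start, * = accepting)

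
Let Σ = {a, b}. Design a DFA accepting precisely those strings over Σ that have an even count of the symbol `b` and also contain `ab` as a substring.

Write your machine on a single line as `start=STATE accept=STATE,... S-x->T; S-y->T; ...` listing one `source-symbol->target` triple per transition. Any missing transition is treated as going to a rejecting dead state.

Run two small machines in parallel and take their product. The first has 2 states tracking the count of `b`s modulo 2; the second has 3 states tracking whether and how much of `ab` has been seen. A product state is a pair (one from each), accepting exactly when both do.
        a   b  
>  q0   q1  q2 
   q1   q1  q3 
   q2   q4  q0 
   q3   q3  q5 
   q4   q4  q5 
 * q5   q5  q3 
(> = start, * = accepting)

start=q0; accept=q5; q0-a->q1; q0-b->q2; q1-a->q1; q1-b->q3; q2-a->q4; q2-b->q0; q3-a->q3; q3-b->q5; q4-a->q4; q4-b->q5; q5-a->q5; q5-b->q3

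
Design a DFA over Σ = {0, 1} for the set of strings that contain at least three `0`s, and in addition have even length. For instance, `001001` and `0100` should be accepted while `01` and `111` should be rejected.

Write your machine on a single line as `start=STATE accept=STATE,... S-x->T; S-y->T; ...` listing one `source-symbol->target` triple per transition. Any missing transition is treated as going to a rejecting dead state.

Run two small machines in parallel and take their product. The first has 5 states tracking the count of `0`s, saturating at 4; the second has 2 states tracking the input length modulo 2. A product state is a pair (one from each), accepting exactly when both do. Minimizing collapses redundant product states.
8 states suffice.
        0   1  
>  q0   q1  q2 
   q1   q3  q4 
   q2   q4  q0 
   q3   q5  q6 
   q4   q6  q1 
   q5   q7  q7 
   q6   q7  q3 
 * q7   q5  q5 
(> = start, * = accepting)

start=q0; accept=q7; q0-0->q1; q0-1->q2; q1-0->q3; q1-1->q4; q2-0->q4; q2-1->q0; q3-0->q5; q3-1->q6; q4-0->q6; q4-1->q1; q5-0->q7; q5-1->q7; q6-0->q7; q6-1->q3; q7-0->q5; q7-1->q5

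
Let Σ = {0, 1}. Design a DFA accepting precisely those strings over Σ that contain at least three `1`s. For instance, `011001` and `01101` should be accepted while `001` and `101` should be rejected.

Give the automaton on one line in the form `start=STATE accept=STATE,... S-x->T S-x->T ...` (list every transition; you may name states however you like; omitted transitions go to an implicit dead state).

Count `1`s, saturating at 4: states q0 through q3 mean 0 through 3 `1`s seen; q4 means more than 3. Each `1` increments (capped at q4); other symbols loop. Accept from {q3, q4}.
        0   1  
>  q0   q0  q1 
   q1   q1  q2 
   q2   q2  q3 
 * q3   q3  q4 
 * q4   q4  q4 
(> = start, * = accepting)

start=q0 accept=q3,q4 q0-0->q0 q0-1->q1 q1-0->q1 q1-1->q2 q2-0->q2 q2-1->q3 q3-0->q3 q3-1->q4 q4-0->q4 q4-1->q4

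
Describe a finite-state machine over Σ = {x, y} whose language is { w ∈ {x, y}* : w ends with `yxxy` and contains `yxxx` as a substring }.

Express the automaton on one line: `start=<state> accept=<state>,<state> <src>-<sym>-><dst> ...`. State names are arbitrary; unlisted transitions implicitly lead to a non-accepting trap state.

start=s0 accept=s8 s0-x->s0 s0-y->s1 s1-x->s2 s1-y->s1 s2-x->s3 s2-y->s1 s3-x->s4 s3-y->s1 s4-x->s4 s4-y->s5 s5-x->s6 s5-y->s5 s6-x->s7 s6-y->s5 s7-x->s4 s7-y->s8 s8-x->s6 s8-y->s5

Handle the two conditions separately and then intersect. One (5 states) tracks how much of the suffix `yxxy` has currently been matched; the other (5 states) tracks whether and how much of `yxxx` has been seen. Each combined state is a pair, one component from each; accept when both components accept. Equivalent product states are then merged.
With 9 states:
        x   y  
>  s0   s0  s1 
   s1   s2  s1 
   s2   s3  s1 
   s3   s4  s1 
   s4   s4  s5 
   s5   s6  s5 
   s6   s7  s5 
   s7   s4  s8 
 * s8   s6  s5 
(> = start, * = accepting)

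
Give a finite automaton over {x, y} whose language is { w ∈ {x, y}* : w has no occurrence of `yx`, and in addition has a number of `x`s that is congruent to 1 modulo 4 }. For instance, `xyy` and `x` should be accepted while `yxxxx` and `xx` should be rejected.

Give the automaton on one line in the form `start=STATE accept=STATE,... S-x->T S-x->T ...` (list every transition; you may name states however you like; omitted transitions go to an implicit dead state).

Run two small machines in parallel and take their product. The first has 3 states tracking partial matches of the forbidden pattern `yx`; the second has 4 states tracking the count of `x`s modulo 4. A product state is a pair (one from each), accepting exactly when both do.
          x    y  
>  s0     s1   s2 
 * s1     s3   s4 
   s2     s5   s2 
   s3     s6   s7 
 * s4     s8   s4 
   s5     s8   s5 
   s6     s0   s9 
   s7    s10   s7 
   s8    s10   s8 
   s9    s11   s9 
   s10   s11  s10 
   s11    s5  s11 
(> = start, * = accepting)

start=s0 accept=s1,s4 s0-x->s1 s0-y->s2 s1-x->s3 s1-y->s4 s2-x->s5 s2-y->s2 s3-x->s6 s3-y->s7 s4-x->s8 s4-y->s4 s5-x->s8 s5-y->s5 s6-x->s0 s6-y->s9 s7-x->s10 s7-y->s7 s8-x->s10 s8-y->s8 s9-x->s11 s9-y->s9 s10-x->s11 s10-y->s10 s11-x->s5 s11-y->s11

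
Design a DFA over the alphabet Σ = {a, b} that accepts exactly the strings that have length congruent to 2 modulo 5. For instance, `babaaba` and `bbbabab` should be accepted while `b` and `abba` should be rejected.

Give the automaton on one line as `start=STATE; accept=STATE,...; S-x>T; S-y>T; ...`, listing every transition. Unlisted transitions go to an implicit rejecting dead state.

Count input length modulo 5: every symbol advances one step around the cycle q0 → q1 → q2 → q3 → q4 → q0. Accept at q2.
5 states suffice.
        a   b  
>  q0   q1  q1 
   q1   q2  q2 
 * q2   q3  q3 
   q3   q4  q4 
   q4   q0  q0 
(> = start, * = accepting)

start=q0; accept=q2; q0-a>q1; q0-b>q1; q1-a>q2; q1-b>q2; q2-a>q3; q2-b>q3; q3-a>q4; q3-b>q4; q4-a>q0; q4-b>q0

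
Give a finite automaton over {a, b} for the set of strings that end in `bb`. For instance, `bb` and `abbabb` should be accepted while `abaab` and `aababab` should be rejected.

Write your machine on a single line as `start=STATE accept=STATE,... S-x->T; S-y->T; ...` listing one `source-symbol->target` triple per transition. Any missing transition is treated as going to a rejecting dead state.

Let each state record the length of the longest suffix of the input read so far that is also a prefix of `bb`. s1 means the last symbol is `b`; s2 means the last 2 symbols are `bb`. Accept only at s2, where the string currently ends in `bb`.
A 3-state machine:
        a   b  
>  s0   s0  s1 
   s1   s0  s2 
 * s2   s0  s2 
(> = start, * = accepting)

start=s0; accept=s2; s0-a->s0; s0-b->s1; s1-a->s0; s1-b->s2; s2-a->s0; s2-b->s2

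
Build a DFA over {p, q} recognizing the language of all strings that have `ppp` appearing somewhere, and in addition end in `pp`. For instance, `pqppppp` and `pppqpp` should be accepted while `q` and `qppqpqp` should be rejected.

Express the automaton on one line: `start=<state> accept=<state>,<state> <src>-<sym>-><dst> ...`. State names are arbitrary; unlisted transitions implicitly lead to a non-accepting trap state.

start=A accept=D A-p->B A-q->A B-p->C B-q->A C-p->D C-q->A D-p->D D-q->E E-p->F E-q->E F-p->D F-q->E

Handle the two conditions separately and then intersect. The first has 4 states tracking whether and how much of `ppp` has been seen; the second has 3 states tracking how much of the suffix `pp` has currently been matched. A product state is a pair (one from each), accepting exactly when both do.
       p  q 
>  A   B  A 
   B   C  A 
   C   D  A 
 * D   D  E 
   E   F  E 
   F   D  E 
(> = start, * = accepting)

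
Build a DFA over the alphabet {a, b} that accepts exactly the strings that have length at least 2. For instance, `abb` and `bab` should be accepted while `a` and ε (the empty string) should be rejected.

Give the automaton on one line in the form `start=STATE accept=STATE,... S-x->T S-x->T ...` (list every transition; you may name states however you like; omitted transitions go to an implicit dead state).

Count input length up to 3: every symbol moves from S0 toward S3, which means 'more than 2' and absorbs. Accept from {S2, S3}.
With 4 states:
        a   b  
>  S0   S1  S1 
   S1   S2  S2 
 * S2   S3  S3 
 * S3   S3  S3 
(> = start, * = accepting)

start=S0 accept=S2,S3 S0-a->S1 S0-b->S1 S1-a->S2 S1-b->S2 S2-a->S3 S2-b->S3 S3-a->S3 S3-b->S3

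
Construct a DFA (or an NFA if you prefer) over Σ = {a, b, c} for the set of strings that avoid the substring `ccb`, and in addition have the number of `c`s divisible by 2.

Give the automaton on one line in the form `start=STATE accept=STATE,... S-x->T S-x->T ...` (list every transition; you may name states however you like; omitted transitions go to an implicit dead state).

Build one automaton per condition and run them in lockstep. The first has 4 states tracking partial matches of the forbidden pattern `ccb`; the second has 2 states tracking the count of `c`s modulo 2. A product state is a pair (one from each), accepting exactly when both do. After merging equivalent states the machine shrinks.
7 states suffice.
        a   b   c  
>* q0   q0  q0  q1 
   q1   q2  q2  q3 
   q2   q2  q2  q4 
 * q3   q0  q5  q6 
 * q4   q0  q0  q6 
   q5   q5  q5  q5 
   q6   q2  q5  q3 
(> = start, * = accepting)

start=q0 accept=q0,q3,q4 q0-a->q0 q0-b->q0 q0-c->q1 q1-a->q2 q1-b->q2 q1-c->q3 q2-a->q2 q2-b->q2 q2-c->q4 q3-a->q0 q3-b->q5 q3-c->q6 q4-a->q0 q4-b->q0 q4-c->q6 q5-a->q5 q5-b->q5 q5-c->q5 q6-a->q2 q6-b->q5 q6-c->q3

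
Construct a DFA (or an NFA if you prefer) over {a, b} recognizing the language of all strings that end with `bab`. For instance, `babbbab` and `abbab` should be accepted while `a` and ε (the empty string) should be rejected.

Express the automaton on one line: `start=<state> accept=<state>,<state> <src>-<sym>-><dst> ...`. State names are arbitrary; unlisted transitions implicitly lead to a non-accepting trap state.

start=q0 accept=q3 q0-a->q0 q0-b->q1 q1-a->q2 q1-b->q1 q2-a->q0 q2-b->q3 q3-a->q2 q3-b->q1

Remember how much of `bab` the current input suffix matches. State q0 means no match yet; q1 means the last symbol is `b`; q2 means the last 2 symbols are `ba`; q3 means the last 3 symbols are `bab`. Only q3 accepts. On a mismatch, fall back to the longest proper suffix that is still a prefix of `bab`.
A 4-state machine:
        a   b  
>  q0   q0  q1 
   q1   q2  q1 
   q2   q0  q3 
 * q3   q2  q1 
(> = start, * = accepting)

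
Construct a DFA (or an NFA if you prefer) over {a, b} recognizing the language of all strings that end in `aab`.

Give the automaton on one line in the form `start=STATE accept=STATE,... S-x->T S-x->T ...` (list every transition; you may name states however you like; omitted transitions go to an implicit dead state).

Let each state record the length of the longest suffix of the input read so far that is also a prefix of `aab`. S1 means the last symbol is `a`; S2 means the last 2 symbols are `aa`; S3 means the last 3 symbols are `aab`. Accept only at S3, where the string currently ends in `aab`.
With 4 states:
        a   b  
>  S0   S1  S0 
   S1   S2  S0 
   S2   S2  S3 
 * S3   S1  S0 
(> = start, * = accepting)

start=S0 accept=S3 S0-a->S1 S0-b->S0 S1-a->S2 S1-b->S0 S2-a->S2 S2-b->S3 S3-a->S1 S3-b->S0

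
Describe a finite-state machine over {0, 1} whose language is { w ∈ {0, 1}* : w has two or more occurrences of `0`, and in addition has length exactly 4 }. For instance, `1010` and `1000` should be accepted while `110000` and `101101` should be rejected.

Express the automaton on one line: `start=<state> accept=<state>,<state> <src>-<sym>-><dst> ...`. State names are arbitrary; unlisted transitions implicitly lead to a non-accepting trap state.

Run two small machines in parallel and take their product. One (4 states) tracks the count of `0`s, saturating at 3; the other (6 states) tracks the input length, saturating at 5. Each combined state is a pair, one component from each; accept when both components accept. After merging equivalent states the machine shrinks.
With 10 states:
       0  1 
>  A   B  C 
   B   D  E 
   C   E  F 
   D   G  G 
   E   G  H 
   F   H  I 
   G   J  J 
   H   J  I 
   I   I  I 
 * J   I  I 
(> = start, * = accepting)

start=A accept=J A-0->B A-1->C B-0->D B-1->E C-0->E C-1->F D-0->G D-1->G E-0->G E-1->H F-0->H F-1->I G-0->J G-1->J H-0->J H-1->I I-0->I I-1->I J-0->I J-1->I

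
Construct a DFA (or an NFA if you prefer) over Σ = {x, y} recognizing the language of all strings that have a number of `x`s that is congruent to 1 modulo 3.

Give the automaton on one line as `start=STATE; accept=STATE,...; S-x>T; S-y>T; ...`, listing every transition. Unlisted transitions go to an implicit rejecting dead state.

start=s0; accept=s1; s0-x>s1; s0-y>s0; s1-x>s2; s1-y>s1; s2-x>s0; s2-y>s2

The only thing that matters is how many `x`s have appeared, reduced mod 3. Use one state per residue: s0 for 0, …, s2 for 2. Reading `x` moves to the next residue; anything else stays put. s1 is accepting.
3 states suffice.
        x   y  
>  s0   s1  s0 
 * s1   s2  s1 
   s2   s0  s2 
(> = start, * = accepting)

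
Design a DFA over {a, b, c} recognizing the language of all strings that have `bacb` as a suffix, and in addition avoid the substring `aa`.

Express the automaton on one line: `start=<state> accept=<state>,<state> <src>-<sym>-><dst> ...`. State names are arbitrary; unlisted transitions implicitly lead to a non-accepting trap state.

start=q0 accept=q6 q0-a->q1 q0-b->q2 q0-c->q0 q1-a->q3 q1-b->q2 q1-c->q0 q2-a->q4 q2-b->q2 q2-c->q0 q3-a->q3 q3-b->q3 q3-c->q3 q4-a->q3 q4-b->q2 q4-c->q5 q5-a->q1 q5-b->q6 q5-c->q0 q6-a->q4 q6-b->q2 q6-c->q0

Handle the two conditions separately and then intersect. One (5 states) tracks how much of the suffix `bacb` has currently been matched; the other (3 states) tracks partial matches of the forbidden pattern `aa`. Each combined state is a pair, one component from each; accept when both components accept. Equivalent product states are then merged.
        a   b   c  
>  q0   q1  q2  q0 
   q1   q3  q2  q0 
   q2   q4  q2  q0 
   q3   q3  q3  q3 
   q4   q3  q2  q5 
   q5   q1  q6  q0 
 * q6   q4  q2  q0 
(> = start, * = accepting)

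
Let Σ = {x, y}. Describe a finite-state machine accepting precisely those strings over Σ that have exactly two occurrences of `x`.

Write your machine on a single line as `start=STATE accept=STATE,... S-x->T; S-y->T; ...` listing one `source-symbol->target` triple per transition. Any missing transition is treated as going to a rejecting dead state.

Count `x`s, saturating at 3: states q0 through q2 mean 0 through 2 `x`s seen; q3 means more than 2. Each `x` increments (capped at q3); other symbols loop. Accept from {q2}.
4 states suffice.
        x   y  
>  q0   q1  q0 
   q1   q2  q1 
 * q2   q3  q2 
   q3   q3  q3 
(> = start, * = accepting)

start=q0; accept=q2; q0-x->q1; q0-y->q0; q1-x->q2; q1-y->q1; q2-x->q3; q2-y->q2; q3-x->q3; q3-y->q3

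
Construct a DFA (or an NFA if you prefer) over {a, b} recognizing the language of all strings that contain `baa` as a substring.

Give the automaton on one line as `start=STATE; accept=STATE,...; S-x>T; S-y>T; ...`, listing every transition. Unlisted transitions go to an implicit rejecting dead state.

start=s0; accept=s3; s0-a>s0; s0-b>s1; s1-a>s2; s1-b>s1; s2-a>s3; s2-b>s1; s3-a>s3; s3-b>s3

States s0..s2 record the length of the longest prefix of `baa` that matches the current input suffix. Reaching s3 means `baa` has been seen, and we stay there forever. Accept from s3.
4 states suffice.
        a   b  
>  s0   s0  s1 
   s1   s2  s1 
   s2   s3  s1 
 * s3   s3  s3 
(> = start, * = accepting)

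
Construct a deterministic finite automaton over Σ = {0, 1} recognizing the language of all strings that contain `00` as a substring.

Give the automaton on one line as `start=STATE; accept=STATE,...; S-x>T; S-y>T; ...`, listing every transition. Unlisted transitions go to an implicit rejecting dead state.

start=q0; accept=q2; q0-0>q1; q0-1>q0; q1-0>q2; q1-1>q0; q2-0>q2; q2-1>q2

States q0..q1 record the length of the longest prefix of `00` that matches the current input suffix. Reaching q2 means `00` has been seen, and we stay there forever. Accept from q2.
A 3-state machine:
        0   1  
>  q0   q1  q0 
   q1   q2  q0 
 * q2   q2  q2 
(> = start, * = accepting)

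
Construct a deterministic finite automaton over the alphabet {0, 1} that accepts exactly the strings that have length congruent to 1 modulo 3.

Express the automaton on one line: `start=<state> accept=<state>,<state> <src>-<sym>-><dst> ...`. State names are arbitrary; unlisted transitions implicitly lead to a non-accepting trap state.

start=A accept=B A-0->B A-1->B B-0->C B-1->C C-0->A C-1->A

Count input length modulo 3: every symbol advances one step around the cycle A → B → C → A. Accept at B.
With 3 states:
       0  1 
>  A   B  B 
 * B   C  C 
   C   A  A 
(> = start, * = accepting)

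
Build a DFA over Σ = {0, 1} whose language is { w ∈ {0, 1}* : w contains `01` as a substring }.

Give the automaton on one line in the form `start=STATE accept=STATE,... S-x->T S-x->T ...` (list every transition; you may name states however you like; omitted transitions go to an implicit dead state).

States s0..s1 record the length of the longest prefix of `01` that matches the current input suffix. Reaching s2 means `01` has been seen, and we stay there forever. Accept from s2.
With 3 states:
        0   1  
>  s0   s1  s0 
   s1   s1  s2 
 * s2   s2  s2 
(> = start, * = accepting)

start=s0 accept=s2 s0-0->s1 s0-1->s0 s1-0->s1 s1-1->s2 s2-0->s2 s2-1->s2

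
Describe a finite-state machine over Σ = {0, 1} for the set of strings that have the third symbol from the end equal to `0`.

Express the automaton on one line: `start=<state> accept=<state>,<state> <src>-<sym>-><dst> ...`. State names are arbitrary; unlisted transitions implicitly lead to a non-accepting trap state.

A DFA must remember the last 3 symbols (since which symbol is third-to-last isn't known until the input ends). Use one state per possible window of the last ≤3 symbols; accept from those whose window starts with `0`.
With 15 states:
          0    1  
>  s0     s1   s2 
   s1     s3   s4 
   s2     s5   s6 
   s3     s7   s8 
   s4     s9  s10 
   s5    s11  s12 
   s6    s13  s14 
 * s7     s7   s8 
 * s8     s9  s10 
 * s9    s11  s12 
 * s10   s13  s14 
   s11    s7   s8 
   s12    s9  s10 
   s13   s11  s12 
   s14   s13  s14 
(> = start, * = accepting)

start=s0 accept=s7,s8,s9,s10 s0-0->s1 s0-1->s2 s1-0->s3 s1-1->s4 s2-0->s5 s2-1->s6 s3-0->s7 s3-1->s8 s4-0->s9 s4-1->s10 s5-0->s11 s5-1->s12 s6-0->s13 s6-1->s14 s7-0->s7 s7-1->s8 s8-0->s9 s8-1->s10 s9-0->s11 s9-1->s12 s10-0->s13 s10-1->s14 s11-0->s7 s11-1->s8 s12-0->s9 s12-1->s10 s13-0->s11 s13-1->s12 s14-0->s13 s14-1->s14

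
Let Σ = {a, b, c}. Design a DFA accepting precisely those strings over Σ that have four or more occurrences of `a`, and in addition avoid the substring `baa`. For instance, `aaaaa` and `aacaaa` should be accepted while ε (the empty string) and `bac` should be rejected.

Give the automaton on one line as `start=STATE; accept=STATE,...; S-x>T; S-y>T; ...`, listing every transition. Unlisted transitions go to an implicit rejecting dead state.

Build one automaton per condition and run them in lockstep. The first has 6 states tracking the count of `a`s, saturating at 5; the second has 4 states tracking partial matches of the forbidden pattern `baa`. A product state is a pair (one from each), accepting exactly when both do.
With 21 states:
          a    b    c  
>  q0     q1   q2   q0 
   q1     q3   q4   q1 
   q2     q5   q2   q0 
   q3     q6   q7   q3 
   q4     q8   q4   q1 
   q5     q9   q4   q1 
   q6    q10  q11   q6 
   q7    q12   q7   q3 
   q8    q13   q7   q3 
   q9    q13   q9   q9 
 * q10   q14  q15  q10 
   q11   q16  q11   q6 
   q12   q17  q11   q6 
   q13   q17  q13  q13 
 * q14   q14  q18  q14 
 * q15   q19  q15  q10 
 * q16   q20  q15  q10 
   q17   q20  q17  q17 
 * q18   q19  q18  q14 
 * q19   q20  q18  q14 
   q20   q20  q20  q20 
(> = start, * = accepting)

start=q0; accept=q10,q14,q15,q16,q18,q19; q0-a>q1; q0-b>q2; q0-c>q0; q1-a>q3; q1-b>q4; q1-c>q1; q2-a>q5; q2-b>q2; q2-c>q0; q3-a>q6; q3-b>q7; q3-c>q3; q4-a>q8; q4-b>q4; q4-c>q1; q5-a>q9; q5-b>q4; q5-c>q1; q6-a>q10; q6-b>q11; q6-c>q6; q7-a>q12; q7-b>q7; q7-c>q3; q8-a>q13; q8-b>q7; q8-c>q3; q9-a>q13; q9-b>q9; q9-c>q9; q10-a>q14; q10-b>q15; q10-c>q10; q11-a>q16; q11-b>q11; q11-c>q6; q12-a>q17; q12-b>q11; q12-c>q6; q13-a>q17; q13-b>q13; q13-c>q13; q14-a>q14; q14-b>q18; q14-c>q14; q15-a>q19; q15-b>q15; q15-c>q10; q16-a>q20; q16-b>q15; q16-c>q10; q17-a>q20; q17-b>q17; q17-c>q17; q18-a>q19; q18-b>q18; q18-c>q14; q19-a>q20; q19-b>q18; q19-c>q14; q20-a>q20; q20-b>q20; q20-c>q20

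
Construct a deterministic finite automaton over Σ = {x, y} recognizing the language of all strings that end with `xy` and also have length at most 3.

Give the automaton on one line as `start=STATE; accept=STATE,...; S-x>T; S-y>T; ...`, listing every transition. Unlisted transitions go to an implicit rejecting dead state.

Build one automaton per condition and run them in lockstep. The first has 3 states tracking how much of the suffix `xy` has currently been matched; the second has 5 states tracking the input length, saturating at 4. A product state is a pair (one from each), accepting exactly when both do. After merging equivalent states the machine shrinks.
With 6 states:
        x   y  
>  q0   q1  q2 
   q1   q3  q4 
   q2   q3  q5 
   q3   q5  q4 
 * q4   q5  q5 
   q5   q5  q5 
(> = start, * = accepting)

start=q0; accept=q4; q0-x>q1; q0-y>q2; q1-x>q3; q1-y>q4; q2-x>q3; q2-y>q5; q3-x>q5; q3-y>q4; q4-x>q5; q4-y>q5; q5-x>q5; q5-y>q5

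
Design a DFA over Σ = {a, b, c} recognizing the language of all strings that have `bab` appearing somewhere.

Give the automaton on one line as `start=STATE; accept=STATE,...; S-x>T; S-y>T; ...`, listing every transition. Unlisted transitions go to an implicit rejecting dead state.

start=q0; accept=q3; q0-a>q0; q0-b>q1; q0-c>q0; q1-a>q2; q1-b>q1; q1-c>q0; q2-a>q0; q2-b>q3; q2-c>q0; q3-a>q3; q3-b>q3; q3-c>q3

Track how much of `bab` has been matched so far: state q0 is no progress, q3 is the absorbing accept state reached once `bab` has occurred. Intermediate states record partial matches; on a mismatch, fall back to the longest reusable overlap.
A 4-state machine:
        a   b   c  
>  q0   q0  q1  q0 
   q1   q2  q1  q0 
   q2   q0  q3  q0 
 * q3   q3  q3  q3 
(> = start, * = accepting)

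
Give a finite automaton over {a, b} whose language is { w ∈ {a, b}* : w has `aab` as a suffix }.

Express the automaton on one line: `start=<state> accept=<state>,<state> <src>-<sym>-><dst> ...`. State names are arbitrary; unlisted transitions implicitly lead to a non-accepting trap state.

Let each state record the length of the longest suffix of the input read so far that is also a prefix of `aab`. S1 means the last symbol is `a`; S2 means the last 2 symbols are `aa`; S3 means the last 3 symbols are `aab`. Accept only at S3, where the string currently ends in `aab`.
4 states suffice.
        a   b  
>  S0   S1  S0 
   S1   S2  S0 
   S2   S2  S3 
 * S3   S1  S0 
(> = start, * = accepting)

start=S0 accept=S3 S0-a->S1 S0-b->S0 S1-a->S2 S1-b->S0 S2-a->S2 S2-b->S3 S3-a->S1 S3-b->S0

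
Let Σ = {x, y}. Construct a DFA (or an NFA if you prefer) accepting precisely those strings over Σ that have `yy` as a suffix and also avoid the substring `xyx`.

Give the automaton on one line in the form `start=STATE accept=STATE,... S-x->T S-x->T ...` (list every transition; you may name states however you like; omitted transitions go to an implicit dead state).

Handle the two conditions separately and then intersect. The first has 3 states tracking how much of the suffix `yy` has currently been matched; the second has 4 states tracking partial matches of the forbidden pattern `xyx`. A product state is a pair (one from each), accepting exactly when both do.
An 8-state machine:
        x   y  
>  s0   s1  s2 
   s1   s1  s3 
   s2   s1  s4 
   s3   s5  s4 
 * s4   s1  s4 
   s5   s5  s6 
   s6   s5  s7 
   s7   s5  s7 
(> = start, * = accepting)

start=s0 accept=s4 s0-x->s1 s0-y->s2 s1-x->s1 s1-y->s3 s2-x->s1 s2-y->s4 s3-x->s5 s3-y->s4 s4-x->s1 s4-y->s4 s5-x->s5 s5-y->s6 s6-x->s5 s6-y->s7 s7-x->s5 s7-y->s7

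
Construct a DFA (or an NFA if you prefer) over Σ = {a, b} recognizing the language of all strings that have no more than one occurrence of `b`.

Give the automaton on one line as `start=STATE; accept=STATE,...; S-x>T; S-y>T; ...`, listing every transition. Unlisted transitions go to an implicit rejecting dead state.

start=S0; accept=S0,S1; S0-a>S0; S0-b>S1; S1-a>S1; S1-b>S2; S2-a>S2; S2-b>S2

Only the number of `b`s matters, and only up to 2. Make a chain S0 → S1 → S2 advanced by each `b` (with S2 absorbing); every other symbol self-loops. The accepting set is {S0, S1}.
3 states suffice.
        a   b  
>* S0   S0  S1 
 * S1   S1  S2 
   S2   S2  S2 
(> = start, * = accepting)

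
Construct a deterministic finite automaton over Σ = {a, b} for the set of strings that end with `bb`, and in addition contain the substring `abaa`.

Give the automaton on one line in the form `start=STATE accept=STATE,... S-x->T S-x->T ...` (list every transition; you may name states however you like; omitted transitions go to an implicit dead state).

Run two small machines in parallel and take their product. One (3 states) tracks how much of the suffix `bb` has currently been matched; the other (5 states) tracks whether and how much of `abaa` has been seen. Each combined state is a pair, one component from each; accept when both components accept.
A 9-state machine:
        a   b  
>  S0   S1  S2 
   S1   S1  S3 
   S2   S1  S4 
   S3   S5  S4 
   S4   S1  S4 
   S5   S6  S3 
   S6   S6  S7 
   S7   S6  S8 
 * S8   S6  S8 
(> = start, * = accepting)

start=S0 accept=S8 S0-a->S1 S0-b->S2 S1-a->S1 S1-b->S3 S2-a->S1 S2-b->S4 S3-a->S5 S3-b->S4 S4-a->S1 S4-b->S4 S5-a->S6 S5-b->S3 S6-a->S6 S6-b->S7 S7-a->S6 S7-b->S8 S8-a->S6 S8-b->S8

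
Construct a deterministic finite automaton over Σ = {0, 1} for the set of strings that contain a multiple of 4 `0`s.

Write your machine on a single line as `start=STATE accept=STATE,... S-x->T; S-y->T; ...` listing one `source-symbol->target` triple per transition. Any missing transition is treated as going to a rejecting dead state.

Keep the running count of `0`s modulo 4: each `0` advances along the cycle q0 → q1 → q2 → q3 → q0 while other symbols loop. Accept at q0.
With 4 states:
        0   1  
>* q0   q1  q0 
   q1   q2  q1 
   q2   q3  q2 
   q3   q0  q3 
(> = start, * = accepting)

start=q0; accept=q0; q0-0->q1; q0-1->q0; q1-0->q2; q1-1->q1; q2-0->q3; q2-1->q2; q3-0->q0; q3-1->q3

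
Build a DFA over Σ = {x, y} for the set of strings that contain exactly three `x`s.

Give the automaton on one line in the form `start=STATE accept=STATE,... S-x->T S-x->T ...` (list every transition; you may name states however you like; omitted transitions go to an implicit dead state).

Only the number of `x`s matters, and only up to 4. Make a chain q0 → q1 → q2 → q3 → q4 advanced by each `x` (with q4 absorbing); every other symbol self-loops. The accepting set is {q3}.
A 5-state machine:
        x   y  
>  q0   q1  q0 
   q1   q2  q1 
   q2   q3  q2 
 * q3   q4  q3 
   q4   q4  q4 
(> = start, * = accepting)

start=q0 accept=q3 q0-x->q1 q0-y->q0 q1-x->q2 q1-y->q1 q2-x->q3 q2-y->q2 q3-x->q4 q3-y->q3 q4-x->q4 q4-y->q4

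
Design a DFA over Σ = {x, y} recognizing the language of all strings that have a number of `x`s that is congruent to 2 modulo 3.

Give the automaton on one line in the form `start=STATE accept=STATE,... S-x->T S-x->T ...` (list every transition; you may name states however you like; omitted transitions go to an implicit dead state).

start=q0 accept=q2 q0-x->q1 q0-y->q0 q1-x->q2 q1-y->q1 q2-x->q0 q2-y->q2

Keep the running count of `x`s modulo 3: each `x` advances along the cycle q0 → q1 → q2 → q0 while other symbols loop. Accept at q2.
With 3 states:
        x   y  
>  q0   q1  q0 
   q1   q2  q1 
 * q2   q0  q2 
(> = start, * = accepting)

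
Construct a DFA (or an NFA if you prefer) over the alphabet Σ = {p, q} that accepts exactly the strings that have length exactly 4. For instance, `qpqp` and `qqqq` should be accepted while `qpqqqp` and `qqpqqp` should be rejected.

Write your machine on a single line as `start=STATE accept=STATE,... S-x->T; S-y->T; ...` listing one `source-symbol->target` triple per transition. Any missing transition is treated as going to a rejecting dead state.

start=S0; accept=S4; S0-p->S1; S0-q->S1; S1-p->S2; S1-q->S2; S2-p->S3; S2-q->S3; S3-p->S4; S3-q->S4; S4-p->S5; S4-q->S5; S5-p->S5; S5-q->S5

We only need to distinguish lengths 0, 1, …, 4, and '>4'. Chain S0 → S1 → S2 → S3 → S4 → S5 on every symbol, with S5 looping. Accepting states: {S4}.
        p   q  
>  S0   S1  S1 
   S1   S2  S2 
   S2   S3  S3 
   S3   S4  S4 
 * S4   S5  S5 
   S5   S5  S5 
(> = start, * = accepting)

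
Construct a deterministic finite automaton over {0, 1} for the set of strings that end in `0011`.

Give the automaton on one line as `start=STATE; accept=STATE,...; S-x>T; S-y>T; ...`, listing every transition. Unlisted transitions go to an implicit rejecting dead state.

start=A; accept=E; A-0>B; A-1>A; B-0>C; B-1>A; C-0>C; C-1>D; D-0>B; D-1>E; E-0>B; E-1>A

Let each state record the length of the longest suffix of the input read so far that is also a prefix of `0011`. B means the last symbol is `0`; C means the last 2 symbols are `00`; D means the last 3 symbols are `001`; E means the last 4 symbols are `0011`. Accept only at E, where the string currently ends in `0011`.
5 states suffice.
       0  1 
>  A   B  A 
   B   C  A 
   C   C  D 
   D   B  E 
 * E   B  A 
(> = start, * = accepting)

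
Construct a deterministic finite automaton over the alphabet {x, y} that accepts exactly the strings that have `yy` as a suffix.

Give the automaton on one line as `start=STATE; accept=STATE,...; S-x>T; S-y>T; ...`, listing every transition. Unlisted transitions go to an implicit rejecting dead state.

start=S0; accept=S2; S0-x>S0; S0-y>S1; S1-x>S0; S1-y>S2; S2-x>S0; S2-y>S2

Remember how much of `yy` the current input suffix matches. State S0 means no match yet; S1 means the last symbol is `y`; S2 means the last 2 symbols are `yy`. Only S2 accepts. On a mismatch, fall back to the longest proper suffix that is still a prefix of `yy`.
3 states suffice.
        x   y  
>  S0   S0  S1 
   S1   S0  S2 
 * S2   S0  S2 
(> = start, * = accepting)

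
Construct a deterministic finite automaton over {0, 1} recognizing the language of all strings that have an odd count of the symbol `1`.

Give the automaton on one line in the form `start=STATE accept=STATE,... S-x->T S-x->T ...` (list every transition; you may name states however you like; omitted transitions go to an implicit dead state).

start=q0 accept=q1 q0-0->q0 q0-1->q1 q1-0->q1 q1-1->q0

Keep the running count of `1`s modulo 2: each `1` advances along the cycle q0 → q1 → q0 while other symbols loop. Accept at q1.
        0   1  
>  q0   q0  q1 
 * q1   q1  q0 
(> = start, * = accepting)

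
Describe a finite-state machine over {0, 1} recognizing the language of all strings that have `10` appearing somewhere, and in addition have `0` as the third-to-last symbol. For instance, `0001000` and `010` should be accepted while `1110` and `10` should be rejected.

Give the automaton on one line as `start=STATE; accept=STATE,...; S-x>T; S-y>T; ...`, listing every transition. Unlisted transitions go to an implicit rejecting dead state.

start=A; accept=F,I,J,K; A-0>B; A-1>C; B-0>B; B-1>D; C-0>E; C-1>C; D-0>F; D-1>C; E-0>G; E-1>H; F-0>G; F-1>H; G-0>I; G-1>J; H-0>F; H-1>K; I-0>I; I-1>J; J-0>F; J-1>K; K-0>E; K-1>C

Handle the two conditions separately and then intersect. The first has 3 states tracking whether and how much of `10` has been seen; the second has 15 states tracking the last 3 symbols read. A product state is a pair (one from each), accepting exactly when both do. Minimizing collapses redundant product states.
An 11-state machine:
       0  1 
>  A   B  C 
   B   B  D 
   C   E  C 
   D   F  C 
   E   G  H 
 * F   G  H 
   G   I  J 
   H   F  K 
 * I   I  J 
 * J   F  K 
 * K   E  C 
(> = start, * = accepting)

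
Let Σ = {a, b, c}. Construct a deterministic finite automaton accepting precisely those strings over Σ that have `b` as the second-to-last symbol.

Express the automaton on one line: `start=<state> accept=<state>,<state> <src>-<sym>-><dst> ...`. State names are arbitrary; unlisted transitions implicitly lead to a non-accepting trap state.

A DFA must remember the last 2 symbols (since which symbol is second-to-last isn't known until the input ends). Use one state per possible window of the last ≤2 symbols; accept from those whose window starts with `b`.
13 states suffice.
          a    b    c  
>  q0     q1   q2   q3 
   q1     q4   q5   q6 
   q2     q7   q8   q9 
   q3    q10  q11  q12 
   q4     q4   q5   q6 
   q5     q7   q8   q9 
   q6    q10  q11  q12 
 * q7     q4   q5   q6 
 * q8     q7   q8   q9 
 * q9    q10  q11  q12 
   q10    q4   q5   q6 
   q11    q7   q8   q9 
   q12   q10  q11  q12 
(> = start, * = accepting)

start=q0 accept=q7,q8,q9 q0-a->q1 q0-b->q2 q0-c->q3 q1-a->q4 q1-b->q5 q1-c->q6 q2-a->q7 q2-b->q8 q2-c->q9 q3-a->q10 q3-b->q11 q3-c->q12 q4-a->q4 q4-b->q5 q4-c->q6 q5-a->q7 q5-b->q8 q5-c->q9 q6-a->q10 q6-b->q11 q6-c->q12 q7-a->q4 q7-b->q5 q7-c->q6 q8-a->q7 q8-b->q8 q8-c->q9 q9-a->q10 q9-b->q11 q9-c->q12 q10-a->q4 q10-b->q5 q10-c->q6 q11-a->q7 q11-b->q8 q11-c->q9 q12-a->q10 q12-b->q11 q12-c->q12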